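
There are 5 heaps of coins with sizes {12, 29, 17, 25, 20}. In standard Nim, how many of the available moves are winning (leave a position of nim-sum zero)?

3

Nim-sum: 12 ⊕ 29 ⊕ 17 ⊕ 25 ⊕ 20 = 13.
The overall nim-sum is X = 13. A heap of size p has a winning move iff p XOR X < p (reduce it to p XOR X).
  12: 12 XOR 13 = 1 < 12 — winning move (to 1).
  29: 29 XOR 13 = 16 < 29 — winning move (to 16).
  17: 17 XOR 13 = 28 ≥ 17 — no move.
  25: 25 XOR 13 = 20 < 25 — winning move (to 20).
  20: 20 XOR 13 = 25 ≥ 20 — no move.
That gives 3 winning moves.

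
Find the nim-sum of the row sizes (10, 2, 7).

Nim-sum: 10 ⊕ 2 ⊕ 7 = 15.

15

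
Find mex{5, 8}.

0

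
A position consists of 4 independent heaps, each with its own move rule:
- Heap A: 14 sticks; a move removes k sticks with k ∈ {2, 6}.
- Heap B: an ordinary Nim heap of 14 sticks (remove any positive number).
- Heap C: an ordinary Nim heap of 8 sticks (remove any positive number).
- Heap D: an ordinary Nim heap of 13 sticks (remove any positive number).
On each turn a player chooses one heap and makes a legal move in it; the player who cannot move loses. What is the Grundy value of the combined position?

10

Grundy values for heap A (subtraction set {2, 6}):
k:     0  1  2  3  4  5  6  7  8  9 10 11 12 13 14
g(k):  0  0  1  1  0  0  1  1  0  0  1  1  0  0  1
So g(14) = 1.
Heap B is a plain Nim heap of size 14, so its Grundy value is 14.
Heap C is a plain Nim heap of size 8, so its Grundy value is 8.
Heap D is a plain Nim heap of size 13, so its Grundy value is 13.
The value of a disjunctive sum is the nim-sum of the parts.
Combined value = 1 ⊕ 14 ⊕ 8 ⊕ 13 = 10.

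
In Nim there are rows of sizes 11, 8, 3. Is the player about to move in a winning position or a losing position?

Losing position

Nim-sum: 11 ^ 8 ^ 3 = 0.
The nim-sum is 0, so this is a P-position: the player to move is in a losing position under optimal play.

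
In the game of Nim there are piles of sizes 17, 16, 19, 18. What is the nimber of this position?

0

Nim-sum: 17 XOR 16 XOR 19 XOR 18 = 0.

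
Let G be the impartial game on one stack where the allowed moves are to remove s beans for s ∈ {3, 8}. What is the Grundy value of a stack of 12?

0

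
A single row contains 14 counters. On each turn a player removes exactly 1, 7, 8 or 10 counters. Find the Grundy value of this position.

2

Grundy values for subtraction set {1, 7, 8, 10}:
g(0) = mex{} = 0
g(1) = mex{0} = 1
g(2) = mex{1} = 0
g(3) = mex{0} = 1
g(4) = mex{1} = 0
g(5) = mex{0} = 1
g(6) = mex{1} = 0
g(7) = mex{0} = 1
g(8) = mex{0,1} = 2
g(9) = mex{0,1,2} = 3
g(10) = mex{0,1,3} = 2
g(11) = mex{0,1,2} = 3
g(12) = mex{0,1,3} = 2
g(13) = mex{0,1,2} = 3
g(14) = mex{0,1,3} = 2
So g(14) = 2.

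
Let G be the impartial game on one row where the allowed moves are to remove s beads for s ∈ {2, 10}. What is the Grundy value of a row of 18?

Compute g(0), g(1), … for moves {2, 10}:
k:     0  1  2  3  4  5  6  7  8  9 10 11 12 13 14 15 16 17 18
g(k):  0  0  1  1  0  0  1  1  0  0  1  1  0  0  1  1  0  0  1
So g(18) = 1.

1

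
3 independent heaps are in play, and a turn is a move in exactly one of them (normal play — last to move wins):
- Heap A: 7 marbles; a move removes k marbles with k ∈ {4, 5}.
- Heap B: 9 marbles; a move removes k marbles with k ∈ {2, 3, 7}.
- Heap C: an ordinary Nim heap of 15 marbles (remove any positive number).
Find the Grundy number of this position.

12

Grundy values for heap A (subtraction set {4, 5}):
k:     0  1  2  3  4  5  6  7
g(k):  0  0  0  0  1  1  1  1
So g(7) = 1.
Grundy values for heap B (subtraction set {2, 3, 7}):
g(0) = mex{} = 0
g(1) = mex{} = 0
g(2) = mex{0} = 1
g(3) = mex{0} = 1
g(4) = mex{0,1} = 2
g(5) = mex{1} = 0
g(6) = mex{1,2} = 0
g(7) = mex{0,2} = 1
g(8) = mex{0} = 1
g(9) = mex{0,1} = 2
So g(9) = 2.
Heap C is a plain Nim heap of size 15, so its Grundy value is 15.
The value of a disjunctive sum is the nim-sum of the parts.
Combined value = 1 ⊕ 2 ⊕ 15 = 12.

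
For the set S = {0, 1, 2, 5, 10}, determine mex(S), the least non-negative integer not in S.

3

The values 0, 1, 2 are all present; 3 is the first non-negative integer missing from the set.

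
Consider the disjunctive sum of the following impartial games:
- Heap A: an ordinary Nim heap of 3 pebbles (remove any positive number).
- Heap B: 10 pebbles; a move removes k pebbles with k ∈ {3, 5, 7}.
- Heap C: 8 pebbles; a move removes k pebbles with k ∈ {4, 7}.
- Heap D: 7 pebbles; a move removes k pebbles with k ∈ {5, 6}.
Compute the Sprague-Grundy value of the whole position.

0

Heap A is a plain Nim heap of size 3, so its Grundy value is 3.
Grundy values for heap B (subtraction set {3, 5, 7}):
k:     0  1  2  3  4  5  6  7  8  9 10
g(k):  0  0  0  1  1  1  2  2  2  3  0
So g(10) = 0.
Grundy values for heap C (subtraction set {4, 7}):
g(0) = mex{} = 0
g(1) = mex{} = 0
g(2) = mex{} = 0
g(3) = mex{} = 0
g(4) = mex{0} = 1
g(5) = mex{0} = 1
g(6) = mex{0} = 1
g(7) = mex{0} = 1
g(8) = mex{0,1} = 2
So g(8) = 2.
Build the Grundy sequence for heap D with g(k) = mex{g(k−s) : s ∈ {5, 6}, s ≤ k}:
k:     0  1  2  3  4  5  6  7
g(k):  0  0  0  0  0  1  1  1
So g(7) = 1.
By the Sprague-Grundy theorem, the Grundy value of a sum of independent games is the XOR of the component values.
Combined value = 3 XOR 0 XOR 2 XOR 1 = 0.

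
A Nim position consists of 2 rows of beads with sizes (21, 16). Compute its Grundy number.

5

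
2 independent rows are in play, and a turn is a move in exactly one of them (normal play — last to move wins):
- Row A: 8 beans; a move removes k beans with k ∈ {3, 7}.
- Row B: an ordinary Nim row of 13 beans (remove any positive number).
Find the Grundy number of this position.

15

For row A, compute g(0), g(1), … with moves {3, 7}:
k:     0  1  2  3  4  5  6  7  8
g(k):  0  0  0  1  1  1  0  2  2
So g(8) = 2.
Row B is a plain Nim row of size 13, so its Grundy value is 13.
The value of a disjunctive sum is the nim-sum of the parts.
Combined value = 2 XOR 13 = 15.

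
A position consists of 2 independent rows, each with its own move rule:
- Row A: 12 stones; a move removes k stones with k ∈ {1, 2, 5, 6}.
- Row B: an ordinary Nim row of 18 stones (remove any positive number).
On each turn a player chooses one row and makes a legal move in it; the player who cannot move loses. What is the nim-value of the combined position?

Build the Grundy sequence for row A with g(k) = mex{g(k−s) : s ∈ {1, 2, 5, 6}, s ≤ k}:
k:     0  1  2  3  4  5  6  7  8  9 10 11 12
g(k):  0  1  2  0  1  2  3  0  1  2  0  1  2
So g(12) = 2.
Row B is a plain Nim row of size 18, so its Grundy value is 18.
By the Sprague-Grundy theorem, the Grundy value of a sum of independent games is the XOR of the component values.
Combined value = 2 XOR 18 = 16.

16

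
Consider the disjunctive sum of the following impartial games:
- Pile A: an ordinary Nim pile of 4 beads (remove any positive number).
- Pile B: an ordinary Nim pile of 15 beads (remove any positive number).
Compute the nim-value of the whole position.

Pile A is a plain Nim pile of size 4, so its Grundy value is 4.
Pile B is a plain Nim pile of size 15, so its Grundy value is 15.
The value of a disjunctive sum is the nim-sum of the parts.
Combined value = 4 ⊕ 15 = 11.

11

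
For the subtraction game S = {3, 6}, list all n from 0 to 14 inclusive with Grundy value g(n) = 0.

Build the Grundy sequence with g(k) = mex{g(k−s) : s ∈ {3, 6}, s ≤ k}:
g(0) = mex{} = 0
g(1) = mex{} = 0
g(2) = mex{} = 0
g(3) = mex{0} = 1
g(4) = mex{0} = 1
g(5) = mex{0} = 1
g(6) = mex{0,1} = 2
g(7) = mex{0,1} = 2
g(8) = mex{0,1} = 2
g(9) = mex{1,2} = 0
g(10) = mex{1,2} = 0
g(11) = mex{1,2} = 0
g(12) = mex{0,2} = 1
g(13) = mex{0,2} = 1
g(14) = mex{0,2} = 1
The P-positions (g = 0) in 0..14 are 0, 1, 2, 9, 10, 11.

0, 1, 2, 9, 10, 11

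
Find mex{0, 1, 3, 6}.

2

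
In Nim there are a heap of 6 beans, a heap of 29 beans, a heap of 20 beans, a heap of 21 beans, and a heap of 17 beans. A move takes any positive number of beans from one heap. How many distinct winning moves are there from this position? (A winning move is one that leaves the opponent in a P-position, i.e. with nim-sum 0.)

Nim-sum: 6 XOR 29 XOR 20 XOR 21 XOR 17 = 11.
The overall nim-sum is X = 11. A heap of size p has a winning move iff p XOR X < p (reduce it to p XOR X).
  6: 6 XOR 11 = 13 ≥ 6 — no move.
  29: 29 XOR 11 = 22 < 29 — winning move (to 22).
  20: 20 XOR 11 = 31 ≥ 20 — no move.
  21: 21 XOR 11 = 30 ≥ 21 — no move.
  17: 17 XOR 11 = 26 ≥ 17 — no move.
That gives 1 winning move.

1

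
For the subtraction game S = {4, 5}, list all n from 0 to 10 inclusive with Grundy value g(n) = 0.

0, 1, 2, 3, 9, 10

Compute g(0), g(1), … for moves {4, 5}:
k:     0  1  2  3  4  5  6  7  8  9 10
g(k):  0  0  0  0  1  1  1  1  2  0  0
The P-positions (g = 0) in 0..10 are 0, 1, 2, 3, 9, 10.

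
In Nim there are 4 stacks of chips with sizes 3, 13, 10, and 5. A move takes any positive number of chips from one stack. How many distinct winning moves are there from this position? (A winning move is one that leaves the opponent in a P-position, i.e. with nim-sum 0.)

3

Compute the nim-sum pairwise:
3 XOR 13 = 14
14 XOR 10 = 4
4 XOR 5 = 1
The overall nim-sum is X = 1. A stack of size p has a winning move iff p XOR X < p (reduce it to p XOR X).
  3: 3 XOR 1 = 2 < 3 — winning move (to 2).
  13: 13 XOR 1 = 12 < 13 — winning move (to 12).
  10: 10 XOR 1 = 11 ≥ 10 — no move.
  5: 5 XOR 1 = 4 < 5 — winning move (to 4).
That gives 3 winning moves.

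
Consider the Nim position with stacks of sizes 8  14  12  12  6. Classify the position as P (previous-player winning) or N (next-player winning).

P-position

Bitwise XOR of the heap sizes:
  1000  (8)
  1110  (14)
  1100  (12)
  1100  (12)
  0110  (6)
  ----
  0000  (0)
The nim-sum is 0, so this is a P-position: the player to move is in a losing position under optimal play.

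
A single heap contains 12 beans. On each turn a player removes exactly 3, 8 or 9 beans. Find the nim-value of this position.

Compute g(0), g(1), … for moves {3, 8, 9}:
g(0) = mex{} = 0
g(1) = mex{} = 0
g(2) = mex{} = 0
g(3) = mex{0} = 1
g(4) = mex{0} = 1
g(5) = mex{0} = 1
g(6) = mex{1} = 0
g(7) = mex{1} = 0
g(8) = mex{0,1} = 2
g(9) = mex{0} = 1
g(10) = mex{0} = 1
g(11) = mex{0,1,2} = 3
g(12) = mex{1} = 0
So g(12) = 0.

0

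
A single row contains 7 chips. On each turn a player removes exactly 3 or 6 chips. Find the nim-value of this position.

2

Grundy values for subtraction set {3, 6}:
g(0) = mex{} = 0
g(1) = mex{} = 0
g(2) = mex{} = 0
g(3) = mex{0} = 1
g(4) = mex{0} = 1
g(5) = mex{0} = 1
g(6) = mex{0,1} = 2
g(7) = mex{0,1} = 2
So g(7) = 2.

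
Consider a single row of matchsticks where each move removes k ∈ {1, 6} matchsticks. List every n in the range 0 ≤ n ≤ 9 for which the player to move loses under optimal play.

0, 2, 4, 7, 9

Build the Grundy sequence with g(k) = mex{g(k−s) : s ∈ {1, 6}, s ≤ k}:
k:     0  1  2  3  4  5  6  7  8  9
g(k):  0  1  0  1  0  1  2  0  1  0
The P-positions (g = 0) in 0..9 are 0, 2, 4, 7, 9.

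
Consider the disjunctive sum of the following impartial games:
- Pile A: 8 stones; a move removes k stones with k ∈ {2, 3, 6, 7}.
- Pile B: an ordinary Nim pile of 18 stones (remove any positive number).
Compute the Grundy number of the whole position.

16

For pile A, compute g(0), g(1), … with moves {2, 3, 6, 7}:
k:     0  1  2  3  4  5  6  7  8
g(k):  0  0  1  1  2  0  3  1  2
So g(8) = 2.
Pile B is a plain Nim pile of size 18, so its Grundy value is 18.
The value of a disjunctive sum is the nim-sum of the parts.
Combined value = 2 XOR 18 = 16.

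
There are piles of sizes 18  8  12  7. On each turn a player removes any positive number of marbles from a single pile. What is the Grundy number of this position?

17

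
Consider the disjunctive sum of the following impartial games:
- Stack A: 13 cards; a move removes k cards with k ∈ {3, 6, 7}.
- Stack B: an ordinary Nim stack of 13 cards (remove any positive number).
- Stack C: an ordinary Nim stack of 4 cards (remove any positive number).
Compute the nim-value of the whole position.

8

For stack A, compute g(0), g(1), … with moves {3, 6, 7}:
k:     0  1  2  3  4  5  6  7  8  9 10 11 12 13
g(k):  0  0  0  1  1  1  2  2  2  3  0  0  0  1
So g(13) = 1.
Stack B is a plain Nim stack of size 13, so its Grundy value is 13.
Stack C is a plain Nim stack of size 4, so its Grundy value is 4.
By the Sprague-Grundy theorem, the Grundy value of a sum of independent games is the XOR of the component values.
Combined value = 1 ⊕ 13 ⊕ 4 = 8.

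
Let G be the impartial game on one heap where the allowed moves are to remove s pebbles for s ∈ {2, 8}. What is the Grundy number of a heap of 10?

0

Grundy values for subtraction set {2, 8}:
k:     0  1  2  3  4  5  6  7  8  9 10
g(k):  0  0  1  1  0  0  1  1  2  2  0
So g(10) = 0.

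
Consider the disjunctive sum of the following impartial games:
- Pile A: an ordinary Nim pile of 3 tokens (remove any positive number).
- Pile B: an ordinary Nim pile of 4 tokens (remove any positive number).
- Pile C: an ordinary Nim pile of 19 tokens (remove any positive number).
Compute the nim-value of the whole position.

Pile A is a plain Nim pile of size 3, so its Grundy value is 3.
Pile B is a plain Nim pile of size 4, so its Grundy value is 4.
Pile C is a plain Nim pile of size 19, so its Grundy value is 19.
The value of a disjunctive sum is the nim-sum of the parts.
Combined value = 3 XOR 4 XOR 19 = 20.

20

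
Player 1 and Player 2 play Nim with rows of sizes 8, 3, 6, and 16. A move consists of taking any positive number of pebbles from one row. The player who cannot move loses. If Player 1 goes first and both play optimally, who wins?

In binary:
  01000  (8)
  00011  (3)
  00110  (6)
  10000  (16)
  -----
  11101  (29)
The nim-sum is 29 ≠ 0, so this is an N-position: the player to move can win; Player 1 has a winning move.

Player 1 wins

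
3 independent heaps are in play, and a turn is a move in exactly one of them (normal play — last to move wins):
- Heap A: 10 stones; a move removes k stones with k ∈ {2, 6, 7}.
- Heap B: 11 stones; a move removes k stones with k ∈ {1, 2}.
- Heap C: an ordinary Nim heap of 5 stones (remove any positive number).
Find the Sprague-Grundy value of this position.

Build the Grundy sequence for heap A with g(k) = mex{g(k−s) : s ∈ {2, 6, 7}, s ≤ k}:
k:     0  1  2  3  4  5  6  7  8  9 10
g(k):  0  0  1  1  0  0  1  1  2  0  3
So g(10) = 3.
For heap B, compute g(0), g(1), … with moves {1, 2}:
k:     0  1  2  3  4  5  6  7  8  9 10 11
g(k):  0  1  2  0  1  2  0  1  2  0  1  2
So g(11) = 2.
Heap C is a plain Nim heap of size 5, so its Grundy value is 5.
The value of a disjunctive sum is the nim-sum of the parts.
Combined value = 3 ⊕ 2 ⊕ 5 = 4.

4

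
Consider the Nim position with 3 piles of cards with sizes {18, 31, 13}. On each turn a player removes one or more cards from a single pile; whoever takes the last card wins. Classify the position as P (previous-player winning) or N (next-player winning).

P-position

Bitwise XOR of the heap sizes:
  10010  (18)
  11111  (31)
  01101  (13)
  -----
  00000  (0)
The nim-sum is 0, so this is a P-position: the player to move is in a losing position under optimal play.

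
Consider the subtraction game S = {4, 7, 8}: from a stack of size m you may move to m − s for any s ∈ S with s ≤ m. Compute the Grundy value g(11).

2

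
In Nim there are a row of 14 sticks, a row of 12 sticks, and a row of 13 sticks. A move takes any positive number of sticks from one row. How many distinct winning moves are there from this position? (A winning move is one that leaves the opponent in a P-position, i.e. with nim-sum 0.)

3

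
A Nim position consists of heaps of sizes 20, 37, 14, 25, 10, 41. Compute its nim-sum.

Nim-sum: 20 ^ 37 ^ 14 ^ 25 ^ 10 ^ 41 = 5.

5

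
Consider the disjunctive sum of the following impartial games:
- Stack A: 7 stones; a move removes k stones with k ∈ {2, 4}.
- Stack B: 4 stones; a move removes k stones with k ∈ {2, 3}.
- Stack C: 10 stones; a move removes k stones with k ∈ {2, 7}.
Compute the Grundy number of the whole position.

2

Build the Grundy sequence for stack A with g(k) = mex{g(k−s) : s ∈ {2, 4}, s ≤ k}:
g(0) = mex{} = 0
g(1) = mex{} = 0
g(2) = mex{0} = 1
g(3) = mex{0} = 1
g(4) = mex{0,1} = 2
g(5) = mex{0,1} = 2
g(6) = mex{1,2} = 0
g(7) = mex{1,2} = 0
So g(7) = 0.
Build the Grundy sequence for stack B with g(k) = mex{g(k−s) : s ∈ {2, 3}, s ≤ k}:
g(0) = mex{} = 0
g(1) = mex{} = 0
g(2) = mex{0} = 1
g(3) = mex{0} = 1
g(4) = mex{0,1} = 2
So g(4) = 2.
Grundy values for stack C (subtraction set {2, 7}):
g(0) = mex{} = 0
g(1) = mex{} = 0
g(2) = mex{0} = 1
g(3) = mex{0} = 1
g(4) = mex{1} = 0
g(5) = mex{1} = 0
g(6) = mex{0} = 1
g(7) = mex{0} = 1
g(8) = mex{0,1} = 2
g(9) = mex{1} = 0
g(10) = mex{1,2} = 0
So g(10) = 0.
The value of a disjunctive sum is the nim-sum of the parts.
Combined value = 0 ⊕ 2 ⊕ 0 = 2.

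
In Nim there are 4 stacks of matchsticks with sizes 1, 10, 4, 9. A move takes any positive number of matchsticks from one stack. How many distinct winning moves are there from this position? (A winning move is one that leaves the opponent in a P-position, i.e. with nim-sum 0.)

1

Compute the nim-sum pairwise:
1 XOR 10 = 11
11 XOR 4 = 15
15 XOR 9 = 6
The overall nim-sum is X = 6. A stack of size p has a winning move iff p XOR X < p (reduce it to p XOR X).
  1: 1 XOR 6 = 7 ≥ 1 — no move.
  10: 10 XOR 6 = 12 ≥ 10 — no move.
  4: 4 XOR 6 = 2 < 4 — winning move (to 2).
  9: 9 XOR 6 = 15 ≥ 9 — no move.
That gives 1 winning move.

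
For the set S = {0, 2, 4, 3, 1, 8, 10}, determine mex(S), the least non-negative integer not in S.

The values 0, 1, 2, 3, 4 are all present; 5 is the first non-negative integer missing from the set.

5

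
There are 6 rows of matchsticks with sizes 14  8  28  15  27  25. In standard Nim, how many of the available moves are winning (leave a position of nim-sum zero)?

3

Write each in binary and XOR column by column:
  01110  (14)
  01000  (8)
  11100  (28)
  01111  (15)
  11011  (27)
  11001  (25)
  -----
  10111  (23)
The overall nim-sum is X = 23. A row of size p has a winning move iff p XOR X < p (reduce it to p XOR X).
  14: 14 XOR 23 = 25 ≥ 14 — no move.
  8: 8 XOR 23 = 31 ≥ 8 — no move.
  28: 28 XOR 23 = 11 < 28 — winning move (to 11).
  15: 15 XOR 23 = 24 ≥ 15 — no move.
  27: 27 XOR 23 = 12 < 27 — winning move (to 12).
  25: 25 XOR 23 = 14 < 25 — winning move (to 14).
That gives 3 winning moves.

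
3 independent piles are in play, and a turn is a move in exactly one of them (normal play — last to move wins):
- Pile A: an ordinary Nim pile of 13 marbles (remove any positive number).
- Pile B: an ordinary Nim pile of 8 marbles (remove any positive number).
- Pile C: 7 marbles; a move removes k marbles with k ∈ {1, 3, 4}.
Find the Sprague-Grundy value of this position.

Pile A is a plain Nim pile of size 13, so its Grundy value is 13.
Pile B is a plain Nim pile of size 8, so its Grundy value is 8.
Build the Grundy sequence for pile C with g(k) = mex{g(k−s) : s ∈ {1, 3, 4}, s ≤ k}:
k:     0  1  2  3  4  5  6  7
g(k):  0  1  0  1  2  3  2  0
So g(7) = 0.
By the Sprague-Grundy theorem, the Grundy value of a sum of independent games is the XOR of the component values.
Combined value = 13 XOR 8 XOR 0 = 5.

5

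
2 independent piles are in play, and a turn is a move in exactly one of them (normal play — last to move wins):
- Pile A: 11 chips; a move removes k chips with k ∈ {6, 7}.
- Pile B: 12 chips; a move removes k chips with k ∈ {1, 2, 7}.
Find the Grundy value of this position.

Build the Grundy sequence for pile A with g(k) = mex{g(k−s) : s ∈ {6, 7}, s ≤ k}:
g(0) = mex{} = 0
g(1) = mex{} = 0
g(2) = mex{} = 0
g(3) = mex{} = 0
g(4) = mex{} = 0
g(5) = mex{} = 0
g(6) = mex{0} = 1
g(7) = mex{0} = 1
g(8) = mex{0} = 1
g(9) = mex{0} = 1
g(10) = mex{0} = 1
g(11) = mex{0} = 1
So g(11) = 1.
Grundy values for pile B (subtraction set {1, 2, 7}):
k:     0  1  2  3  4  5  6  7  8  9 10 11 12
g(k):  0  1  2  0  1  2  0  1  2  0  1  2  0
So g(12) = 0.
The value of a disjunctive sum is the nim-sum of the parts.
Combined value = 1 ⊕ 0 = 1.

1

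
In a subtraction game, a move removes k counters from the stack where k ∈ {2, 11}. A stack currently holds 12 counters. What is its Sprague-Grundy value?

Compute g(0), g(1), … for moves {2, 11}:
k:     0  1  2  3  4  5  6  7  8  9 10 11 12
g(k):  0  0  1  1  0  0  1  1  0  0  1  1  2
So g(12) = 2.

2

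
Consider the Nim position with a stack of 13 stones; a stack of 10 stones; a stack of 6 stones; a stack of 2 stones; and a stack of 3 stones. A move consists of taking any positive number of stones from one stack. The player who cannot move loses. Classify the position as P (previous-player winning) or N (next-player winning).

In binary:
  1101  (13)
  1010  (10)
  0110  (6)
  0010  (2)
  0011  (3)
  ----
  0000  (0)
The nim-sum is 0, so this is a P-position: the player to move is in a losing position under optimal play.

P-position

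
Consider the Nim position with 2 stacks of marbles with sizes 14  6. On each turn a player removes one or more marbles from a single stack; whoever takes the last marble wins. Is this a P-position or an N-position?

Compute the nim-sum pairwise:
14 XOR 6 = 8
The nim-sum is 8 ≠ 0, so this is an N-position: the player to move can win.

N-position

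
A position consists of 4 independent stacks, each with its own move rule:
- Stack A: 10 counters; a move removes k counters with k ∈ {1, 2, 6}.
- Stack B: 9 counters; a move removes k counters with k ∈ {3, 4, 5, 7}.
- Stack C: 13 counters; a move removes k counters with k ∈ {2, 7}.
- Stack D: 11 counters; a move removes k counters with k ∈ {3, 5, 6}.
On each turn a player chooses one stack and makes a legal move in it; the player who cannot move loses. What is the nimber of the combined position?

3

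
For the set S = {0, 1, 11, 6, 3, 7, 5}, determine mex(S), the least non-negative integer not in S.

2

The values 0, 1 are all present; 2 is the first non-negative integer missing from the set.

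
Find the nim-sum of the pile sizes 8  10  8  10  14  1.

Compute the nim-sum pairwise:
8 XOR 10 = 2
2 XOR 8 = 10
10 XOR 10 = 0
0 XOR 14 = 14
14 XOR 1 = 15

15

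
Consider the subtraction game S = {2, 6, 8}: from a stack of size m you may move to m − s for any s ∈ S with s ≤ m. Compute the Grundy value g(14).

0

Compute g(0), g(1), … for moves {2, 6, 8}:
k:     0  1  2  3  4  5  6  7  8  9 10 11 12 13 14
g(k):  0  0  1  1  0  0  1  1  2  2  3  3  2  2  0
So g(14) = 0.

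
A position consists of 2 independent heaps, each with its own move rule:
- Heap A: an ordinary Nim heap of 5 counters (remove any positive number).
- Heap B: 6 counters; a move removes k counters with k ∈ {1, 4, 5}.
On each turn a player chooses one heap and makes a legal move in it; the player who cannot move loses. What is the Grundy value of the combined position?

Heap A is a plain Nim heap of size 5, so its Grundy value is 5.
Grundy values for heap B (subtraction set {1, 4, 5}):
g(0) = mex{} = 0
g(1) = mex{0} = 1
g(2) = mex{1} = 0
g(3) = mex{0} = 1
g(4) = mex{0,1} = 2
g(5) = mex{0,1,2} = 3
g(6) = mex{0,1,3} = 2
So g(6) = 2.
The value of a disjunctive sum is the nim-sum of the parts.
Combined value = 5 XOR 2 = 7.

7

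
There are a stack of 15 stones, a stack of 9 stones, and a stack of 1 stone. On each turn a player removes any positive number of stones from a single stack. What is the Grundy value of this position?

Write each in binary and XOR column by column:
  1111  (15)
  1001  (9)
  0001  (1)
  ----
  0111  (7)

7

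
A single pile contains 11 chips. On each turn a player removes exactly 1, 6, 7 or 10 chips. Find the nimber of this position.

3

Build the Grundy sequence with g(k) = mex{g(k−s) : s ∈ {1, 6, 7, 10}, s ≤ k}:
k:     0  1  2  3  4  5  6  7  8  9 10 11
g(k):  0  1  0  1  0  1  2  3  2  3  2  3
So g(11) = 3.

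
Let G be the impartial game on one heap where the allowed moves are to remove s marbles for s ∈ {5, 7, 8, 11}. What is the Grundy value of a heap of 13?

Compute g(0), g(1), … for moves {5, 7, 8, 11}:
k:     0  1  2  3  4  5  6  7  8  9 10 11 12 13
g(k):  0  0  0  0  0  1  1  1  1  1  2  2  2  2
So g(13) = 2.

2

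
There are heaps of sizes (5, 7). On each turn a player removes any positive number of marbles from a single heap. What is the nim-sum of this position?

2

In binary:
  101  (5)
  111  (7)
  ---
  010  (2)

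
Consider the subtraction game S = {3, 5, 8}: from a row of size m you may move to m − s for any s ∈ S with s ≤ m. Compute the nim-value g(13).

0

Grundy values for subtraction set {3, 5, 8}:
k:     0  1  2  3  4  5  6  7  8  9 10 11 12 13
g(k):  0  0  0  1  1  1  2  2  2  3  3  0  0  0
So g(13) = 0.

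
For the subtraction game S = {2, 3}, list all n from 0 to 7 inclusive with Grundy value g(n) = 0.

Compute g(0), g(1), … for moves {2, 3}:
g(0) = mex{} = 0
g(1) = mex{} = 0
g(2) = mex{0} = 1
g(3) = mex{0} = 1
g(4) = mex{0,1} = 2
g(5) = mex{1} = 0
g(6) = mex{1,2} = 0
g(7) = mex{0,2} = 1
The P-positions (g = 0) in 0..7 are 0, 1, 5, 6.

0, 1, 5, 6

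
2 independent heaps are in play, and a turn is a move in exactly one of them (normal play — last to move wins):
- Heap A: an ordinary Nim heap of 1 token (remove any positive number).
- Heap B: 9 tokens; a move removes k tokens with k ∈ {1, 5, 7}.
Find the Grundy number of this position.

Heap A is a plain Nim heap of size 1, so its Grundy value is 1.
Build the Grundy sequence for heap B with g(k) = mex{g(k−s) : s ∈ {1, 5, 7}, s ≤ k}:
k:     0  1  2  3  4  5  6  7  8  9
g(k):  0  1  0  1  0  1  0  1  0  1
So g(9) = 1.
The value of a disjunctive sum is the nim-sum of the parts.
Combined value = 1 ⊕ 1 = 0.

0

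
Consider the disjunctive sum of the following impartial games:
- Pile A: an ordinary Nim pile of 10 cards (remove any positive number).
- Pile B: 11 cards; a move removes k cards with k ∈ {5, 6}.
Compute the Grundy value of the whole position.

10

Pile A is a plain Nim pile of size 10, so its Grundy value is 10.
For pile B, compute g(0), g(1), … with moves {5, 6}:
k:     0  1  2  3  4  5  6  7  8  9 10 11
g(k):  0  0  0  0  0  1  1  1  1  1  2  0
So g(11) = 0.
The value of a disjunctive sum is the nim-sum of the parts.
Combined value = 10 XOR 0 = 10.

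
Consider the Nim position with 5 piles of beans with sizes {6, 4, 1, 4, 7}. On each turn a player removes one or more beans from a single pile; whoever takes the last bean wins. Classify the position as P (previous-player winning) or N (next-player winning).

Compute the nim-sum pairwise:
6 ^ 4 = 2
2 ^ 1 = 3
3 ^ 4 = 7
7 ^ 7 = 0
The nim-sum is 0, so this is a P-position: the player to move is in a losing position under optimal play.

P-position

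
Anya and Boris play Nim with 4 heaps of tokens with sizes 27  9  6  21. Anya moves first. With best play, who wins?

Anya wins

Compute the nim-sum pairwise:
27 ⊕ 9 = 18
18 ⊕ 6 = 20
20 ⊕ 21 = 1
The nim-sum is 1 ≠ 0, so this is an N-position: the player to move can win; Anya has a winning move.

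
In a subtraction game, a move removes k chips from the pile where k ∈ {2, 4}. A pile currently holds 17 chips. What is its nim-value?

Grundy values for subtraction set {2, 4}:
k:     0  1  2  3  4  5  6  7  8  9 10 11 12 13 14 15 16 17
g(k):  0  0  1  1  2  2  0  0  1  1  2  2  0  0  1  1  2  2
So g(17) = 2.

2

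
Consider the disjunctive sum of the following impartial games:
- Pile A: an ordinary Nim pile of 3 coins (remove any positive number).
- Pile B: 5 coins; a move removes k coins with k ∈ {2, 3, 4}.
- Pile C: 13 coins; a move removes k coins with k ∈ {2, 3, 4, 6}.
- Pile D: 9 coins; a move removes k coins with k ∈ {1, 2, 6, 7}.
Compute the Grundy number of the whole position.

Pile A is a plain Nim pile of size 3, so its Grundy value is 3.
For pile B, compute g(0), g(1), … with moves {2, 3, 4}:
g(0) = mex{} = 0
g(1) = mex{} = 0
g(2) = mex{0} = 1
g(3) = mex{0} = 1
g(4) = mex{0,1} = 2
g(5) = mex{0,1} = 2
So g(5) = 2.
Build the Grundy sequence for pile C with g(k) = mex{g(k−s) : s ∈ {2, 3, 4, 6}, s ≤ k}:
g(0) = mex{} = 0
g(1) = mex{} = 0
g(2) = mex{0} = 1
g(3) = mex{0} = 1
g(4) = mex{0,1} = 2
g(5) = mex{0,1} = 2
g(6) = mex{0,1,2} = 3
g(7) = mex{0,1,2} = 3
g(8) = mex{1,2,3} = 0
g(9) = mex{1,2,3} = 0
g(10) = mex{0,2,3} = 1
g(11) = mex{0,2,3} = 1
g(12) = mex{0,1,3} = 2
g(13) = mex{0,1,3} = 2
So g(13) = 2.
Grundy values for pile D (subtraction set {1, 2, 6, 7}):
g(0) = mex{} = 0
g(1) = mex{0} = 1
g(2) = mex{0,1} = 2
g(3) = mex{1,2} = 0
g(4) = mex{0,2} = 1
g(5) = mex{0,1} = 2
g(6) = mex{0,1,2} = 3
g(7) = mex{0,1,2,3} = 4
g(8) = mex{1,2,3,4} = 0
g(9) = mex{0,2,4} = 1
So g(9) = 1.
The value of a disjunctive sum is the nim-sum of the parts.
Combined value = 3 XOR 2 XOR 2 XOR 1 = 2.

2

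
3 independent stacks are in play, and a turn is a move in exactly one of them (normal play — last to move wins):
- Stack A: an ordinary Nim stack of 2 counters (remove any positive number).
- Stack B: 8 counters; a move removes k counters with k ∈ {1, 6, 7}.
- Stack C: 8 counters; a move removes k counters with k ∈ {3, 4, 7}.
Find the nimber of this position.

Stack A is a plain Nim stack of size 2, so its Grundy value is 2.
For stack B, compute g(0), g(1), … with moves {1, 6, 7}:
k:     0  1  2  3  4  5  6  7  8
g(k):  0  1  0  1  0  1  2  3  2
So g(8) = 2.
For stack C, compute g(0), g(1), … with moves {3, 4, 7}:
g(0) = mex{} = 0
g(1) = mex{} = 0
g(2) = mex{} = 0
g(3) = mex{0} = 1
g(4) = mex{0} = 1
g(5) = mex{0} = 1
g(6) = mex{0,1} = 2
g(7) = mex{0,1} = 2
g(8) = mex{0,1} = 2
So g(8) = 2.
By the Sprague-Grundy theorem, the Grundy value of a sum of independent games is the XOR of the component values.
Combined value = 2 XOR 2 XOR 2 = 2.

2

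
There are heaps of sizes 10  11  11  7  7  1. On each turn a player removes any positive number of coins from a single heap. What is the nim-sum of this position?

Compute the nim-sum pairwise:
10 ⊕ 11 = 1
1 ⊕ 11 = 10
10 ⊕ 7 = 13
13 ⊕ 7 = 10
10 ⊕ 1 = 11

11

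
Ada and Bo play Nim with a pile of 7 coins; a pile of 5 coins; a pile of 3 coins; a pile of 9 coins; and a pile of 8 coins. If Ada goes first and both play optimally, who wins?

Compute the nim-sum pairwise:
7 ⊕ 5 = 2
2 ⊕ 3 = 1
1 ⊕ 9 = 8
8 ⊕ 8 = 0
The nim-sum is 0, so this is a P-position: the player to move is in a losing position under optimal play; Ada is about to move from it and so loses — Bo wins.

Bo wins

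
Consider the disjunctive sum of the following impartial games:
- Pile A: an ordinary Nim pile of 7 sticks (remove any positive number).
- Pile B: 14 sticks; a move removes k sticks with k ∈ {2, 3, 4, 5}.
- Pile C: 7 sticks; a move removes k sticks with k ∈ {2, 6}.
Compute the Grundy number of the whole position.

Pile A is a plain Nim pile of size 7, so its Grundy value is 7.
Build the Grundy sequence for pile B with g(k) = mex{g(k−s) : s ∈ {2, 3, 4, 5}, s ≤ k}:
k:     0  1  2  3  4  5  6  7  8  9 10 11 12 13 14
g(k):  0  0  1  1  2  2  3  0  0  1  1  2  2  3  0
So g(14) = 0.
Build the Grundy sequence for pile C with g(k) = mex{g(k−s) : s ∈ {2, 6}, s ≤ k}:
g(0) = mex{} = 0
g(1) = mex{} = 0
g(2) = mex{0} = 1
g(3) = mex{0} = 1
g(4) = mex{1} = 0
g(5) = mex{1} = 0
g(6) = mex{0} = 1
g(7) = mex{0} = 1
So g(7) = 1.
By the Sprague-Grundy theorem, the Grundy value of a sum of independent games is the XOR of the component values.
Combined value = 7 ⊕ 0 ⊕ 1 = 6.

6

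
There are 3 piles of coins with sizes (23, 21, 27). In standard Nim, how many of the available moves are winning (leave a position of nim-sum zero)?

3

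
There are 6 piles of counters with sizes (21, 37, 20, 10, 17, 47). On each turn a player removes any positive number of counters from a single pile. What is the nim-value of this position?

16

Compute the nim-sum pairwise:
21 ^ 37 = 48
48 ^ 20 = 36
36 ^ 10 = 46
46 ^ 17 = 63
63 ^ 47 = 16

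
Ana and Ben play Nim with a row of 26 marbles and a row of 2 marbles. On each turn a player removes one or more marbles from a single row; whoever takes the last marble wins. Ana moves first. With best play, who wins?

Compute the nim-sum pairwise:
26 ⊕ 2 = 24
The nim-sum is 24 ≠ 0, so this is an N-position: the player to move can win; Ana has a winning move.

Ana wins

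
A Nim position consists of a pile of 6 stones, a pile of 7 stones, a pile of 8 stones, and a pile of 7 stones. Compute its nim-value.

14

Write each in binary and XOR column by column:
  0110  (6)
  0111  (7)
  1000  (8)
  0111  (7)
  ----
  1110  (14)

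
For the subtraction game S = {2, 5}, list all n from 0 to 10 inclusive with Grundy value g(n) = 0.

0, 1, 4, 7, 8

Compute g(0), g(1), … for moves {2, 5}:
k:     0  1  2  3  4  5  6  7  8  9 10
g(k):  0  0  1  1  0  2  1  0  0  1  1
The P-positions (g = 0) in 0..10 are 0, 1, 4, 7, 8.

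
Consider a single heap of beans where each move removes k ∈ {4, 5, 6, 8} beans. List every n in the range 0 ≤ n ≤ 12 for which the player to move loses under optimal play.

Build the Grundy sequence with g(k) = mex{g(k−s) : s ∈ {4, 5, 6, 8}, s ≤ k}:
g(0) = mex{} = 0
g(1) = mex{} = 0
g(2) = mex{} = 0
g(3) = mex{} = 0
g(4) = mex{0} = 1
g(5) = mex{0} = 1
g(6) = mex{0} = 1
g(7) = mex{0} = 1
g(8) = mex{0,1} = 2
g(9) = mex{0,1} = 2
g(10) = mex{0,1} = 2
g(11) = mex{0,1} = 2
g(12) = mex{1,2} = 0
The P-positions (g = 0) in 0..12 are 0, 1, 2, 3, 12.

0, 1, 2, 3, 12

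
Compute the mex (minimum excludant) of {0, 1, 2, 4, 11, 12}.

3

The values 0, 1, 2 are all present; 3 is the first non-negative integer missing from the set.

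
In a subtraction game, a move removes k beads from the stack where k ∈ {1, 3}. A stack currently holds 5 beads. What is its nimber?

1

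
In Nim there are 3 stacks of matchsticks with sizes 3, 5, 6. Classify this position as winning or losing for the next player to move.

Losing position

Nim-sum: 3 ⊕ 5 ⊕ 6 = 0.
The nim-sum is 0, so this is a P-position: the player to move is in a losing position under optimal play.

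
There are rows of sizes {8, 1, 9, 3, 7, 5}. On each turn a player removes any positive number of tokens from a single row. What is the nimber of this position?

Nim-sum: 8 ⊕ 1 ⊕ 9 ⊕ 3 ⊕ 7 ⊕ 5 = 1.

1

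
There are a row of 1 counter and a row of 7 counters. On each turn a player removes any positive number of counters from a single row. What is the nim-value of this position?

6

Compute the nim-sum pairwise:
1 ^ 7 = 6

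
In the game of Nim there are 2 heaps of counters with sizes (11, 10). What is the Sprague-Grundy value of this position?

1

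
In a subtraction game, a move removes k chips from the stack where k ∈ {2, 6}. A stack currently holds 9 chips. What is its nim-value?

0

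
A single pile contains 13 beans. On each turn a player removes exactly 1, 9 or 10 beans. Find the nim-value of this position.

3

Build the Grundy sequence with g(k) = mex{g(k−s) : s ∈ {1, 9, 10}, s ≤ k}:
g(0) = mex{} = 0
g(1) = mex{0} = 1
g(2) = mex{1} = 0
g(3) = mex{0} = 1
g(4) = mex{1} = 0
g(5) = mex{0} = 1
g(6) = mex{1} = 0
g(7) = mex{0} = 1
g(8) = mex{1} = 0
g(9) = mex{0} = 1
g(10) = mex{0,1} = 2
g(11) = mex{0,1,2} = 3
g(12) = mex{0,1,3} = 2
g(13) = mex{0,1,2} = 3
So g(13) = 3.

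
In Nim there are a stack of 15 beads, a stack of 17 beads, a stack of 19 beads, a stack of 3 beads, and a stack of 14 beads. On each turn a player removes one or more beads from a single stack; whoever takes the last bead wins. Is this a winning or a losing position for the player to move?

Losing position

Compute the nim-sum pairwise:
15 ^ 17 = 30
30 ^ 19 = 13
13 ^ 3 = 14
14 ^ 14 = 0
The nim-sum is 0, so this is a P-position: the player to move is in a losing position under optimal play.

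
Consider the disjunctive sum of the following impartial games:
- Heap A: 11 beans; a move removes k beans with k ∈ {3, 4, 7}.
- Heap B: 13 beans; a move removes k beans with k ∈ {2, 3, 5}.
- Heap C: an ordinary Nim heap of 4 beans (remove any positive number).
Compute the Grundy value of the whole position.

7

Grundy values for heap A (subtraction set {3, 4, 7}):
k:     0  1  2  3  4  5  6  7  8  9 10 11
g(k):  0  0  0  1  1  1  2  2  2  3  0  0
So g(11) = 0.
Grundy values for heap B (subtraction set {2, 3, 5}):
k:     0  1  2  3  4  5  6  7  8  9 10 11 12 13
g(k):  0  0  1  1  2  2  3  0  0  1  1  2  2  3
So g(13) = 3.
Heap C is a plain Nim heap of size 4, so its Grundy value is 4.
The value of a disjunctive sum is the nim-sum of the parts.
Combined value = 0 ⊕ 3 ⊕ 4 = 7.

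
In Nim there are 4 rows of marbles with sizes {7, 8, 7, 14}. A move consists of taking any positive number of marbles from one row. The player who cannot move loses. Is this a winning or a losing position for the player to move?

Nim-sum: 7 ⊕ 8 ⊕ 7 ⊕ 14 = 6.
The nim-sum is 6 ≠ 0, so this is an N-position: the player to move can win.

Winning position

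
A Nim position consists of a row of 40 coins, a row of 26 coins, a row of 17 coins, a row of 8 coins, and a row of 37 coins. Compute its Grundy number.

14

Write each in binary and XOR column by column:
  101000  (40)
  011010  (26)
  010001  (17)
  001000  (8)
  100101  (37)
  ------
  001110  (14)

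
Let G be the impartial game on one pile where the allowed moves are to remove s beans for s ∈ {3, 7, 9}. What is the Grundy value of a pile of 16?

0

Grundy values for subtraction set {3, 7, 9}:
k:     0  1  2  3  4  5  6  7  8  9 10 11 12 13 14 15 16
g(k):  0  0  0  1  1  1  0  2  2  1  3  3  0  2  0  1  0
So g(16) = 0.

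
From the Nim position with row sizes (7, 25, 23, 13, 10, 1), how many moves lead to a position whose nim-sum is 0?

3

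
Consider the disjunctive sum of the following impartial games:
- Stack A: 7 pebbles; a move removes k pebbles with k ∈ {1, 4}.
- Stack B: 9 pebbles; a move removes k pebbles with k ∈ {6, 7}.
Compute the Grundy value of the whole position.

1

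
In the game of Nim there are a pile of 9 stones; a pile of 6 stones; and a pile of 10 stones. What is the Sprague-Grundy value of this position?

Bitwise XOR of the heap sizes:
  1001  (9)
  0110  (6)
  1010  (10)
  ----
  0101  (5)

5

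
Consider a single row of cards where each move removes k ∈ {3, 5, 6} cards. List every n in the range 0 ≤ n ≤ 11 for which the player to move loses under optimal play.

0, 1, 2, 9, 10, 11

Compute g(0), g(1), … for moves {3, 5, 6}:
k:     0  1  2  3  4  5  6  7  8  9 10 11
g(k):  0  0  0  1  1  1  2  2  2  0  0  0
The P-positions (g = 0) in 0..11 are 0, 1, 2, 9, 10, 11.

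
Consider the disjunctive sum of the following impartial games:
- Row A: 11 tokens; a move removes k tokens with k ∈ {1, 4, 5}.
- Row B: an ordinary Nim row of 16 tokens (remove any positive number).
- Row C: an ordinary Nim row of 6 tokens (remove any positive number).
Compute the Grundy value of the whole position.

23

For row A, compute g(0), g(1), … with moves {1, 4, 5}:
g(0) = mex{} = 0
g(1) = mex{0} = 1
g(2) = mex{1} = 0
g(3) = mex{0} = 1
g(4) = mex{0,1} = 2
g(5) = mex{0,1,2} = 3
g(6) = mex{0,1,3} = 2
g(7) = mex{0,1,2} = 3
g(8) = mex{1,2,3} = 0
g(9) = mex{0,2,3} = 1
g(10) = mex{1,2,3} = 0
g(11) = mex{0,2,3} = 1
So g(11) = 1.
Row B is a plain Nim row of size 16, so its Grundy value is 16.
Row C is a plain Nim row of size 6, so its Grundy value is 6.
By the Sprague-Grundy theorem, the Grundy value of a sum of independent games is the XOR of the component values.
Combined value = 1 XOR 16 XOR 6 = 23.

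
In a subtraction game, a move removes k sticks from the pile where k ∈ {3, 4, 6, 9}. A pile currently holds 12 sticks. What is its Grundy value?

0

Build the Grundy sequence with g(k) = mex{g(k−s) : s ∈ {3, 4, 6, 9}, s ≤ k}:
g(0) = mex{} = 0
g(1) = mex{} = 0
g(2) = mex{} = 0
g(3) = mex{0} = 1
g(4) = mex{0} = 1
g(5) = mex{0} = 1
g(6) = mex{0,1} = 2
g(7) = mex{0,1} = 2
g(8) = mex{0,1} = 2
g(9) = mex{0,1,2} = 3
g(10) = mex{0,1,2} = 3
g(11) = mex{0,1,2} = 3
g(12) = mex{1,2,3} = 0
So g(12) = 0.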